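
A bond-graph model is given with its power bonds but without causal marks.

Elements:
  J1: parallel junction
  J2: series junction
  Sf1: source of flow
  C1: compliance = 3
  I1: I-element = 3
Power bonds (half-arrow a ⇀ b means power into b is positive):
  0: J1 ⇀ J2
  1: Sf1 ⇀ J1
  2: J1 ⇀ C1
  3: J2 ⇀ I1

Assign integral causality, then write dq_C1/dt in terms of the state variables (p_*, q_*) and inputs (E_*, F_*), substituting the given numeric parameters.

dq_C1/dt = F_Sf1 - p_I1/3

b1 stroke→Sf1  (Sf1 (Sf) sets flow on bond)
b2 stroke→J1  (prefer integral on C1)
b0 stroke→J2  (0-jn J1 has e-setter on 2)
b3 stroke→I1  (closing 1-jn rule on J2)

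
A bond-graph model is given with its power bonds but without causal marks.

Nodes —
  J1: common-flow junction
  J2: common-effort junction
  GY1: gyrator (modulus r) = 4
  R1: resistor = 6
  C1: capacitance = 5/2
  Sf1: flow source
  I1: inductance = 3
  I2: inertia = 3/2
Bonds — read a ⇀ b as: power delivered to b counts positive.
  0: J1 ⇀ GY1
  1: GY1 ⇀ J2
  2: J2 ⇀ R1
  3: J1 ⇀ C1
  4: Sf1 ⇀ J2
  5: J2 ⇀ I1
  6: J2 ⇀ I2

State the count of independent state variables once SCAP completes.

3  (C1, I1, I2 all integral)

β4 stroke→Sf1  (Sf1 (Sf) sets flow on bond)
β3 stroke→J1  (C1 integral (e out))
β0 stroke→GY1  (closing 1-jn rule on J1)
β1 stroke→GY1  (GY GY1: same side as bond 0)
β5 stroke→I1  (prefer integral on I1)
β6 stroke→I2  (prefer integral on I2)
β2 stroke→J2  (J2: last free bond brings effort in)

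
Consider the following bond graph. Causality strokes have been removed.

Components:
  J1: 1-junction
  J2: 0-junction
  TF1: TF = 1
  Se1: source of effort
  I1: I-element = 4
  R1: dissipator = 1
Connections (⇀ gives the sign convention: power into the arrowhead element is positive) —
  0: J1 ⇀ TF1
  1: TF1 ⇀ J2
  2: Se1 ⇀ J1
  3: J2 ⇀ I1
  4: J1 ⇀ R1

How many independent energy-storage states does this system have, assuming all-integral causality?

#2 |J1  (Se1: effort source, stroke at far end)
#3 |I1  (prefer integral on I1)
#1 |J2  (only one effort-in slot at J2)
#0 |TF1  (TF TF1: opposite of bond 1)
#4 |J1  (J1: bond 0 brought flow, rest push out)

1  (I1 all integral)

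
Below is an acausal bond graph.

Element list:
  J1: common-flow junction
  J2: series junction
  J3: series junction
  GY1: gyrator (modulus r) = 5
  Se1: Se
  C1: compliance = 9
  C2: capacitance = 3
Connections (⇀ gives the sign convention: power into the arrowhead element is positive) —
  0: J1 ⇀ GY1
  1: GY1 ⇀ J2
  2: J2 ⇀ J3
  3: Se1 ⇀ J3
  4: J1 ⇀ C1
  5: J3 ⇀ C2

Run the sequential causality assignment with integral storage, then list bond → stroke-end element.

#0 →GY1
#1 →GY1
#2 →J2
#3 →J3
#4 →J1
#5 →J3

b3 |J3  (Se1: effort source, stroke at far end)
b4 |J1  (C1 integral (e out))
b0 |GY1  (only one flow-in slot at J1)
b1 |GY1  (GY1 both-in/both-out from 0)
b2 |J2  (common-f at J2 fixed by 1)
b5 |J3  (J3 flow already set via bond 2)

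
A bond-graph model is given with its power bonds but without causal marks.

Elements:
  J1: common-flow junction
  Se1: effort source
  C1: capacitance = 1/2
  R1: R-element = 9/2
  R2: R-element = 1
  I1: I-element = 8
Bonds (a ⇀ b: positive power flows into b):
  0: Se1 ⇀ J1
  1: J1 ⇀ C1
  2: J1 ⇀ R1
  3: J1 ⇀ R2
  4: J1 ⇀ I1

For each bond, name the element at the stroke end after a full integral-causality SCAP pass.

bond 0 stroke→J1
bond 1 stroke→J1
bond 2 stroke→J1
bond 3 stroke→J1
bond 4 stroke→I1

b0 |J1  (Se1: effort source, stroke at far end)
b1 |J1  (C1 integral (e out))
b4 |I1  (I1 outputs flow p/I1)
b2 |J1  (J1: bond 4 brought flow, rest push out)
b3 |J1  (J1 flow already set via bond 4)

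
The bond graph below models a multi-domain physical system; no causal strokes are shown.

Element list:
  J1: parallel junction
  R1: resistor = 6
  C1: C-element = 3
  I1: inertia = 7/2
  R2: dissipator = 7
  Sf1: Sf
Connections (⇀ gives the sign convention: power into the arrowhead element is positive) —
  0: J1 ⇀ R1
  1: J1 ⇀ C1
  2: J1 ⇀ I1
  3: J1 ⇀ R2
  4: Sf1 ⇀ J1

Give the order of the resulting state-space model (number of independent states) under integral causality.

2  (C1, I1 all integral)

b4 |Sf1  (source Sf1 imposes f)
b1 |J1  (C1 integral (e out))
b0 |R1  (common-e at J1 fixed by 1)
b2 |I1  (J1: bond 1 brought effort, rest push out)
b3 |R2  (0-jn J1 has e-setter on 1)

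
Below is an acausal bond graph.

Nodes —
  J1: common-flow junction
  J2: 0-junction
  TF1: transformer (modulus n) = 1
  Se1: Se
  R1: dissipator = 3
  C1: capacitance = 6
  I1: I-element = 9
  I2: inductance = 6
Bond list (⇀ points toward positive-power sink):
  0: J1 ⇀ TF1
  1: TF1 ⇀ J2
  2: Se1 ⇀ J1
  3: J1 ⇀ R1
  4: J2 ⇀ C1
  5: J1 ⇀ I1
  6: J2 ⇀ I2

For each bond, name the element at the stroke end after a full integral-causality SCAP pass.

#0 |J1
#1 |TF1
#2 |J1
#3 |J1
#4 |J2
#5 |I1
#6 |I2

bond 2 stroke→J1  (source Se1 imposes e)
bond 4 stroke→J2  (C1 outputs effort q/C1)
bond 1 stroke→TF1  (common-e at J2 fixed by 4)
bond 6 stroke→I2  (0-jn J2 has e-setter on 4)
bond 0 stroke→J1  (TF1: transformer flips bond 1)
bond 5 stroke→I1  (prefer integral on I1)
bond 3 stroke→J1  (J1: bond 5 brought flow, rest push out)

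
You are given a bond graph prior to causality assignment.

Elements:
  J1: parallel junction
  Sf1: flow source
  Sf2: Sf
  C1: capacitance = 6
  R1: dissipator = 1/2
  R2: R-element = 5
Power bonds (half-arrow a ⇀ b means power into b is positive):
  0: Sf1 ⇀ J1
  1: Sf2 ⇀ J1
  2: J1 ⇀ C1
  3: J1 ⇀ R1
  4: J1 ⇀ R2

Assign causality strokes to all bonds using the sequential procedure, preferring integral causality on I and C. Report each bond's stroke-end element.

β0 stroke→Sf1
β1 stroke→Sf2
β2 stroke→J1
β3 stroke→R1
β4 stroke→R2

b0 →Sf1  (Sf1: flow source, stroke at near end)
b1 →Sf2  (Sf2 (Sf) sets flow on bond)
b2 →J1  (C1 outputs effort q/C1)
b3 →R1  (0-jn J1 has e-setter on 2)
b4 →R2  (J1 effort already set via bond 2)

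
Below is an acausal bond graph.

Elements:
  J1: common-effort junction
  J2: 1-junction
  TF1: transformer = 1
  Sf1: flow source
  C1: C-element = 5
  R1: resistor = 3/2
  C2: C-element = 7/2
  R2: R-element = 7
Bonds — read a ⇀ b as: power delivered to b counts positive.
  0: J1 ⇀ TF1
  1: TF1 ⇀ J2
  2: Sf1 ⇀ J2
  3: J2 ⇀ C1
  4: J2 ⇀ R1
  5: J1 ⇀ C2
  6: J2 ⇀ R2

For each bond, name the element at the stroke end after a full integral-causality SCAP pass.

b0 |TF1
b1 |J2
b2 |Sf1
b3 |J2
b4 |J2
b5 |J1
b6 |J2

bond 2 →Sf1  (Sf1 (Sf) sets flow on bond)
bond 1 →J2  (common-f at J2 fixed by 2)
bond 3 →J2  (1-jn J2 has f-setter on 2)
bond 4 →J2  (J2: bond 2 brought flow, rest push out)
bond 6 →J2  (common-f at J2 fixed by 2)
bond 0 →TF1  (TF1 one-in-one-out from 1)
bond 5 →J1  (J1: last free bond brings effort in)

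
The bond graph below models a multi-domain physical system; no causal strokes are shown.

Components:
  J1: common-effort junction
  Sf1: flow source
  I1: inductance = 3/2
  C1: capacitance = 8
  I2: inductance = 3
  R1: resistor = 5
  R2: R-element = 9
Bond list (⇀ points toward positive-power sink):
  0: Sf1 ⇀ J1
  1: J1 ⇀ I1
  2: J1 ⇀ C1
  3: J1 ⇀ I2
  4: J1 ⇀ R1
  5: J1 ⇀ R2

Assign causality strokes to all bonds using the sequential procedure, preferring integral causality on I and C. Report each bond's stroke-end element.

b0 stroke at Sf1
b1 stroke at I1
b2 stroke at J1
b3 stroke at I2
b4 stroke at R1
b5 stroke at R2

bond 0 stroke at Sf1  (Sf1: flow source, stroke at near end)
bond 1 stroke at I1  (I1 outputs flow p/I1)
bond 2 stroke at J1  (C1: C, integral causality)
bond 3 stroke at I2  (common-e at J1 fixed by 2)
bond 4 stroke at R1  (0-jn J1 has e-setter on 2)
bond 5 stroke at R2  (J1 effort already set via bond 2)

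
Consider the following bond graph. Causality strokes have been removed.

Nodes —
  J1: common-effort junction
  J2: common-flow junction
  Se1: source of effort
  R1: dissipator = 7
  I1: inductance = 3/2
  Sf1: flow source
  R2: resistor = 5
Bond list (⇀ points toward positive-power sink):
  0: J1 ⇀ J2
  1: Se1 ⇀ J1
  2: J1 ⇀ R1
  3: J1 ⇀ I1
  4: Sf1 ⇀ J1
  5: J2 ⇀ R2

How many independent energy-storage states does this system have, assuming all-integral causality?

b1 →J1  (Se1: effort source, stroke at far end)
b4 →Sf1  (Sf1: flow source, stroke at near end)
b0 →J2  (0-jn J1 has e-setter on 1)
b2 →R1  (0-jn J1 has e-setter on 1)
b3 →I1  (0-jn J1 has e-setter on 1)
b5 →R2  (closing 1-jn rule on J2)

1  (I1 all integral)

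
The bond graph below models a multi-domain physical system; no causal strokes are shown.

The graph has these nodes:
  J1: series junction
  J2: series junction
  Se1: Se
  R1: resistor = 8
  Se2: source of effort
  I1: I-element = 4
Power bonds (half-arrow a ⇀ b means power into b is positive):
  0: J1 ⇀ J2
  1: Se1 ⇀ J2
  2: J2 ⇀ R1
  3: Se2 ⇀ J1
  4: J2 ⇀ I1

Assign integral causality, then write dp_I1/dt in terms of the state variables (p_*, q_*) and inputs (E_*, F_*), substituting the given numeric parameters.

bond 1 →J2  (Se1 (Se) sets effort on bond)
bond 3 →J1  (source Se2 imposes e)
bond 0 →J2  (J1 needs exactly one f-in)
bond 4 →I1  (I1 integral (f out))
bond 2 →J2  (J2 flow already set via bond 4)

dp_I1/dt = E_Se1 + E_Se2 - 2*p_I1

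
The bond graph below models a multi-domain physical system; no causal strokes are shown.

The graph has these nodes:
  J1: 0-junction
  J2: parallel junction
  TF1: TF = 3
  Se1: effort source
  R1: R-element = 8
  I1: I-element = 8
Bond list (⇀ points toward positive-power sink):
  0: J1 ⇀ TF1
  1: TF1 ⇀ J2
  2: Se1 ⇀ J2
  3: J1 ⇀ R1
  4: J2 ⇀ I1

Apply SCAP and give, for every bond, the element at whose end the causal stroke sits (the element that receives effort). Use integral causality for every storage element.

b2 stroke→J2  (Se1 (Se) sets effort on bond)
b1 stroke→TF1  (0-jn J2 has e-setter on 2)
b4 stroke→I1  (common-e at J2 fixed by 2)
b0 stroke→J1  (TF1 one-in-one-out from 1)
b3 stroke→R1  (common-e at J1 fixed by 0)

#0 →J1
#1 →TF1
#2 →J2
#3 →R1
#4 →I1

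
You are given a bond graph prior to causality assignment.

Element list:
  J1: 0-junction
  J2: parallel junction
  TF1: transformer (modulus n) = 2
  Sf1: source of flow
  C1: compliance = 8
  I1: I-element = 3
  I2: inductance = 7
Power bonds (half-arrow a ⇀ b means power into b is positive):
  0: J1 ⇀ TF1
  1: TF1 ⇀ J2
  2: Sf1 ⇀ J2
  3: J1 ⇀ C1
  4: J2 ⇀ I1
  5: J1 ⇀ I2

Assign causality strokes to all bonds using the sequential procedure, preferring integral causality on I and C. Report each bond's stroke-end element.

bond 2 |Sf1  (Sf1 (Sf) sets flow on bond)
bond 3 |J1  (C1 outputs effort q/C1)
bond 0 |TF1  (0-jn J1 has e-setter on 3)
bond 5 |I2  (common-e at J1 fixed by 3)
bond 1 |J2  (through TF1, causality passes straight; one stroke at TF1)
bond 4 |I1  (0-jn J2 has e-setter on 1)

#0 stroke at TF1
#1 stroke at J2
#2 stroke at Sf1
#3 stroke at J1
#4 stroke at I1
#5 stroke at I2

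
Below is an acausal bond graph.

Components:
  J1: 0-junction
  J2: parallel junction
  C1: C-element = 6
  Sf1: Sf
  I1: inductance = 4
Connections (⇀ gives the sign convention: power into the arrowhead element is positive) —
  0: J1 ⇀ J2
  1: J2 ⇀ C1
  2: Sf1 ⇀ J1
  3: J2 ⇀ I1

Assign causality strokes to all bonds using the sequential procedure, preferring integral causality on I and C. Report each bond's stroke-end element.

bond 0 stroke→J1
bond 1 stroke→J2
bond 2 stroke→Sf1
bond 3 stroke→I1

#2 →Sf1  (Sf1: flow source, stroke at near end)
#0 →J1  (only one effort-in slot at J1)
#1 →J2  (C1 integral (e out))
#3 →I1  (common-e at J2 fixed by 1)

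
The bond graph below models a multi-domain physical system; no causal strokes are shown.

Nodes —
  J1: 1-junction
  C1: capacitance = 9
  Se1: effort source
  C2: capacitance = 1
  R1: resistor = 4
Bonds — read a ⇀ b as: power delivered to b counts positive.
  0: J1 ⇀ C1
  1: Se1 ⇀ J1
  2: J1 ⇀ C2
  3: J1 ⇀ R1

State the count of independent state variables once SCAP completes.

#1 stroke at J1  (Se1: effort source, stroke at far end)
#0 stroke at J1  (prefer integral on C1)
#2 stroke at J1  (C2 outputs effort q/C2)
#3 stroke at R1  (closing 1-jn rule on J1)

2  (C1, C2 all integral)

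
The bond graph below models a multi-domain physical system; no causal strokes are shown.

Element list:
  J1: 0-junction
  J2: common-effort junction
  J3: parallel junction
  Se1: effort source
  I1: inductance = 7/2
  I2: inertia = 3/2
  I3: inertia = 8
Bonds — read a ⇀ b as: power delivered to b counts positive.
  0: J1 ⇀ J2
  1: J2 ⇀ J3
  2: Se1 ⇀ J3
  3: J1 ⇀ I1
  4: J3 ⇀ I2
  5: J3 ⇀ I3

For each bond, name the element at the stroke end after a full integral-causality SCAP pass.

b2 |J3  (Se1 fixes effort; stroke away)
b1 |J2  (common-e at J3 fixed by 2)
b4 |I2  (J3 effort already set via bond 2)
b5 |I3  (0-jn J3 has e-setter on 2)
b0 |J1  (J2: bond 1 brought effort, rest push out)
b3 |I1  (J1 effort already set via bond 0)

#0 stroke→J1
#1 stroke→J2
#2 stroke→J3
#3 stroke→I1
#4 stroke→I2
#5 stroke→I3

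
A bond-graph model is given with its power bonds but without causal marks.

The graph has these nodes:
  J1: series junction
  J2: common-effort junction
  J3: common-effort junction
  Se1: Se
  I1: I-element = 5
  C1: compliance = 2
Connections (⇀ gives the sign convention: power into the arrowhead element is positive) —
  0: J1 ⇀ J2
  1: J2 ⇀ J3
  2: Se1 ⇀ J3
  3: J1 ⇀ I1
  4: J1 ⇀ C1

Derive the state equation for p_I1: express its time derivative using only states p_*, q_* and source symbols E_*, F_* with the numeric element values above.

bond 2 →J3  (Se1 (Se) sets effort on bond)
bond 1 →J2  (J3: bond 2 brought effort, rest push out)
bond 0 →J1  (common-e at J2 fixed by 1)
bond 3 →I1  (I1: I, integral causality)
bond 4 →J1  (J1: bond 3 brought flow, rest push out)

dp_I1/dt = -E_Se1 - q_C1/2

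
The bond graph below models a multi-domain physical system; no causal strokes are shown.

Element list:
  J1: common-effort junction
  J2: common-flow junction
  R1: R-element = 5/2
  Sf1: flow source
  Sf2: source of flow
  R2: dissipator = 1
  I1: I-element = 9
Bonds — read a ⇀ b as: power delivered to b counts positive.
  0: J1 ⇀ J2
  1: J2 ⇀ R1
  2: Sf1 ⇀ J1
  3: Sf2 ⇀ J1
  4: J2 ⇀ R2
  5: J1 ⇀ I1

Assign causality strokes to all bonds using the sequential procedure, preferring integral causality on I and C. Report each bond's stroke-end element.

b2 stroke→Sf1  (Sf1 (Sf) sets flow on bond)
b3 stroke→Sf2  (Sf2 fixes flow; stroke at Sf2)
b5 stroke→I1  (I1 outputs flow p/I1)
b0 stroke→J1  (J1 needs exactly one e-in)
b1 stroke→J2  (J2: bond 0 brought flow, rest push out)
b4 stroke→J2  (common-f at J2 fixed by 0)

bond 0 stroke at J1
bond 1 stroke at J2
bond 2 stroke at Sf1
bond 3 stroke at Sf2
bond 4 stroke at J2
bond 5 stroke at I1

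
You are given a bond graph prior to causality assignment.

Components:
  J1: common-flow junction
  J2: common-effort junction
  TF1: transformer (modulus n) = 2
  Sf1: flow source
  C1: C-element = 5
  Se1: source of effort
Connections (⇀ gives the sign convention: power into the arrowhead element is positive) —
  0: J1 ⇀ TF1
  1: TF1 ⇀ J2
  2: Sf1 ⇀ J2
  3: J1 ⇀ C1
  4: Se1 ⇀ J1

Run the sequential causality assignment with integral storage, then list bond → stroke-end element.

b0 stroke→TF1
b1 stroke→J2
b2 stroke→Sf1
b3 stroke→J1
b4 stroke→J1

β2 stroke at Sf1  (source Sf1 imposes f)
β4 stroke at J1  (source Se1 imposes e)
β1 stroke at J2  (J2: last free bond brings effort in)
β0 stroke at TF1  (TF TF1: opposite of bond 1)
β3 stroke at J1  (J1: bond 0 brought flow, rest push out)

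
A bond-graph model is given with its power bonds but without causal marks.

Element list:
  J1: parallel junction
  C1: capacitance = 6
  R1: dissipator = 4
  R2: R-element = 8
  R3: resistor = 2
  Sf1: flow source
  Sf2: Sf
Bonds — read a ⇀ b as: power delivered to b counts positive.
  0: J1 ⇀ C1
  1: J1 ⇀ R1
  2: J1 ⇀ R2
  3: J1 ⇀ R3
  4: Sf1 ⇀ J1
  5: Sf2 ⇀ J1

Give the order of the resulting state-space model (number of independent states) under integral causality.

#4 stroke→Sf1  (source Sf1 imposes f)
#5 stroke→Sf2  (Sf2 fixes flow; stroke at Sf2)
#0 stroke→J1  (C1: C, integral causality)
#1 stroke→R1  (common-e at J1 fixed by 0)
#2 stroke→R2  (J1: bond 0 brought effort, rest push out)
#3 stroke→R3  (J1 effort already set via bond 0)

1  (C1 all integral)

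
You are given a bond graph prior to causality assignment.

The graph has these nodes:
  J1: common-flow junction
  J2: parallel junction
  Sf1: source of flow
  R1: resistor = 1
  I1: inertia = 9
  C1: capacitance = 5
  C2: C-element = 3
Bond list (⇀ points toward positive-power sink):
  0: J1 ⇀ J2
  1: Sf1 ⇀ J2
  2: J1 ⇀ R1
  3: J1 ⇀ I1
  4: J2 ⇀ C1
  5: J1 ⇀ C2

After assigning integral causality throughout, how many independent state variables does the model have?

b1 →Sf1  (Sf1 (Sf) sets flow on bond)
b3 →I1  (I1 integral (f out))
b0 →J1  (common-f at J1 fixed by 3)
b2 →J1  (common-f at J1 fixed by 3)
b5 →J1  (1-jn J1 has f-setter on 3)
b4 →J2  (J2: last free bond brings effort in)

3  (C1, C2, I1 all integral)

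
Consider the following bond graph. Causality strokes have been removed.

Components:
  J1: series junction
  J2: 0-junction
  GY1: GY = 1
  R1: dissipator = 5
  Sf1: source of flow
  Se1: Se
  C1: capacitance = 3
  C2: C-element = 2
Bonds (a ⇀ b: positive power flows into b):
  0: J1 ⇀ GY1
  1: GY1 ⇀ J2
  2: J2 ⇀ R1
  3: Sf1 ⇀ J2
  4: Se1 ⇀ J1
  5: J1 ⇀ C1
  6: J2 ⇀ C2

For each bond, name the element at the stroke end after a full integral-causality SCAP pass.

β3 stroke→Sf1  (source Sf1 imposes f)
β4 stroke→J1  (Se1 fixes effort; stroke away)
β5 stroke→J1  (C1 outputs effort q/C1)
β0 stroke→GY1  (J1 needs exactly one f-in)
β1 stroke→GY1  (GY1: gyrator matches bond 0)
β6 stroke→J2  (C2: C, integral causality)
β2 stroke→R1  (J2: bond 6 brought effort, rest push out)

bond 0 stroke→GY1
bond 1 stroke→GY1
bond 2 stroke→R1
bond 3 stroke→Sf1
bond 4 stroke→J1
bond 5 stroke→J1
bond 6 stroke→J2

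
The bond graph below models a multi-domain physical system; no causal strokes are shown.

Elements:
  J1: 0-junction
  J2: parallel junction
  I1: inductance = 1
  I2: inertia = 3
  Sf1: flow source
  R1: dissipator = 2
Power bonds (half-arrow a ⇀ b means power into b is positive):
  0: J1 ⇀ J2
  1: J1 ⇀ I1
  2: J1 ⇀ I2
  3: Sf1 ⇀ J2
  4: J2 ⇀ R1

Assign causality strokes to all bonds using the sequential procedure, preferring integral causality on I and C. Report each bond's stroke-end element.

β0 |J1
β1 |I1
β2 |I2
β3 |Sf1
β4 |J2

#3 |Sf1  (Sf1: flow source, stroke at near end)
#1 |I1  (I1: I, integral causality)
#2 |I2  (prefer integral on I2)
#0 |J1  (J1 needs exactly one e-in)
#4 |J2  (closing 0-jn rule on J2)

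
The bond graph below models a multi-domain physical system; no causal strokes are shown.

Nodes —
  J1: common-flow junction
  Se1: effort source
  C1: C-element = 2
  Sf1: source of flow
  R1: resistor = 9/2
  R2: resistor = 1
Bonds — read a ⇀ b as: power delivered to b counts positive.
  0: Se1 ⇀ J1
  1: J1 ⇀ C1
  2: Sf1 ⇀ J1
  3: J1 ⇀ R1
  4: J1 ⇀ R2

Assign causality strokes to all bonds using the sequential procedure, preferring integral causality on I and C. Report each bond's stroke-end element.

β0 stroke→J1  (Se1: effort source, stroke at far end)
β2 stroke→Sf1  (source Sf1 imposes f)
β1 stroke→J1  (1-jn J1 has f-setter on 2)
β3 stroke→J1  (J1: bond 2 brought flow, rest push out)
β4 stroke→J1  (1-jn J1 has f-setter on 2)

β0 |J1
β1 |J1
β2 |Sf1
β3 |J1
β4 |J1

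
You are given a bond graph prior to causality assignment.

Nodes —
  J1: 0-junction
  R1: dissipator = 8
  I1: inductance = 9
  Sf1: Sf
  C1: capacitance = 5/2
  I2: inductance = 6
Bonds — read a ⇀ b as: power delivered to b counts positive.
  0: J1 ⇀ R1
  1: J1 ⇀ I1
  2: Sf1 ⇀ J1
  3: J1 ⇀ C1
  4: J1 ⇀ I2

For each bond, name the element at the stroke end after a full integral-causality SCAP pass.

bond 0 |R1
bond 1 |I1
bond 2 |Sf1
bond 3 |J1
bond 4 |I2

#2 →Sf1  (Sf1 (Sf) sets flow on bond)
#1 →I1  (I1 integral (f out))
#3 →J1  (C1: C, integral causality)
#0 →R1  (0-jn J1 has e-setter on 3)
#4 →I2  (J1: bond 3 brought effort, rest push out)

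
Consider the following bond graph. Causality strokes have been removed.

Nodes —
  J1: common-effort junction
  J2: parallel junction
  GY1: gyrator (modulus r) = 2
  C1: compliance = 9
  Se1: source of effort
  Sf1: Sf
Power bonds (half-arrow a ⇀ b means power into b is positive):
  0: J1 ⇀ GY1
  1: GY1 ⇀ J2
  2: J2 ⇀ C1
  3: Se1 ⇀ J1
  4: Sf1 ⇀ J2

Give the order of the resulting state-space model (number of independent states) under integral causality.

β3 |J1  (Se1: effort source, stroke at far end)
β4 |Sf1  (Sf1 (Sf) sets flow on bond)
β0 |GY1  (0-jn J1 has e-setter on 3)
β1 |GY1  (GY1: gyrator matches bond 0)
β2 |J2  (closing 0-jn rule on J2)

1  (C1 all integral)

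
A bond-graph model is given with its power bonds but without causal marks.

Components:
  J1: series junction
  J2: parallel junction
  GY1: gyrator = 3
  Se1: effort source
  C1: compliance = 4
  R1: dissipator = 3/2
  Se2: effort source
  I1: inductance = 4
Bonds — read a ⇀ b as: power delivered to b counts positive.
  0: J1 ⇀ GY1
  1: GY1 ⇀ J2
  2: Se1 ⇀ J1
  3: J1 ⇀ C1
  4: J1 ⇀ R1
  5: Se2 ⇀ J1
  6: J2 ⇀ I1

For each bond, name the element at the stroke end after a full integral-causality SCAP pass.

bond 0 stroke→J1
bond 1 stroke→J2
bond 2 stroke→J1
bond 3 stroke→J1
bond 4 stroke→R1
bond 5 stroke→J1
bond 6 stroke→I1

#2 stroke at J1  (source Se1 imposes e)
#5 stroke at J1  (Se2 (Se) sets effort on bond)
#3 stroke at J1  (C1: C, integral causality)
#6 stroke at I1  (I1 outputs flow p/I1)
#1 stroke at J2  (only one effort-in slot at J2)
#0 stroke at J1  (GY1 both-in/both-out from 1)
#4 stroke at R1  (J1 needs exactly one f-in)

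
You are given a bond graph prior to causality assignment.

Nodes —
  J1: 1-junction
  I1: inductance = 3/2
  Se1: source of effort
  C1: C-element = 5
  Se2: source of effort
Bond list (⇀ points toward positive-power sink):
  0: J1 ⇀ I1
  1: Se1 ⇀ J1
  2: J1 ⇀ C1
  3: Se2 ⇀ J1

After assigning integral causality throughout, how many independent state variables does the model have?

2  (C1, I1 all integral)

b1 stroke→J1  (Se1 (Se) sets effort on bond)
b3 stroke→J1  (Se2 fixes effort; stroke away)
b0 stroke→I1  (I1 outputs flow p/I1)
b2 stroke→J1  (J1 flow already set via bond 0)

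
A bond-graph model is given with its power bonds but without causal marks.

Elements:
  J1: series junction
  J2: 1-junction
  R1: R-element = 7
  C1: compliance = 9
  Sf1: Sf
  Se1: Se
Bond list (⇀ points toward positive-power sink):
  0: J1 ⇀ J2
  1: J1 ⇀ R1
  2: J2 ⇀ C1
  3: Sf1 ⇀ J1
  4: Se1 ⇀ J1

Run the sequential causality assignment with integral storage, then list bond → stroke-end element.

#3 |Sf1  (Sf1: flow source, stroke at near end)
#4 |J1  (source Se1 imposes e)
#0 |J1  (1-jn J1 has f-setter on 3)
#1 |J1  (common-f at J1 fixed by 3)
#2 |J2  (J2 flow already set via bond 0)

#0 →J1
#1 →J1
#2 →J2
#3 →Sf1
#4 →J1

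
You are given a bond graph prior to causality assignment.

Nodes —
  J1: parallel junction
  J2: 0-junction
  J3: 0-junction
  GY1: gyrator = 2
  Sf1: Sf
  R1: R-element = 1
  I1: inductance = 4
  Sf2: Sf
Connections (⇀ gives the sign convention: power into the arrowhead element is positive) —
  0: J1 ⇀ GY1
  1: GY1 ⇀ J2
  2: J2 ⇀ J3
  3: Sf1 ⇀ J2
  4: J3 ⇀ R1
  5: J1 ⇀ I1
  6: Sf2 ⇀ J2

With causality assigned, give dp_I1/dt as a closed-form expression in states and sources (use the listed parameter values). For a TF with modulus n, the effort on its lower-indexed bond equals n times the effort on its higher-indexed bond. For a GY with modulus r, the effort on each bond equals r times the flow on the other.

dp_I1/dt = -2*F_Sf1 - 2*F_Sf2 - p_I1

#3 →Sf1  (Sf1 (Sf) sets flow on bond)
#6 →Sf2  (Sf2 fixes flow; stroke at Sf2)
#5 →I1  (prefer integral on I1)
#0 →J1  (J1 needs exactly one e-in)
#1 →J2  (through GY1, causality inverts; strokes same side of GY1)
#2 →J3  (0-jn J2 has e-setter on 1)
#4 →R1  (J3 effort already set via bond 2)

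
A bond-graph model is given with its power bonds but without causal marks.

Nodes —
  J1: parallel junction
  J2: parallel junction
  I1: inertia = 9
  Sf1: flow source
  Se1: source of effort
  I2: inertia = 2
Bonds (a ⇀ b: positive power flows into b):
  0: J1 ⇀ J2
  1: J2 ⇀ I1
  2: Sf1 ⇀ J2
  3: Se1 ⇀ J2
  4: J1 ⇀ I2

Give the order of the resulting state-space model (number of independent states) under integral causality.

2  (I1, I2 all integral)

bond 2 →Sf1  (source Sf1 imposes f)
bond 3 →J2  (source Se1 imposes e)
bond 0 →J1  (J2 effort already set via bond 3)
bond 1 →I1  (0-jn J2 has e-setter on 3)
bond 4 →I2  (J1: bond 0 brought effort, rest push out)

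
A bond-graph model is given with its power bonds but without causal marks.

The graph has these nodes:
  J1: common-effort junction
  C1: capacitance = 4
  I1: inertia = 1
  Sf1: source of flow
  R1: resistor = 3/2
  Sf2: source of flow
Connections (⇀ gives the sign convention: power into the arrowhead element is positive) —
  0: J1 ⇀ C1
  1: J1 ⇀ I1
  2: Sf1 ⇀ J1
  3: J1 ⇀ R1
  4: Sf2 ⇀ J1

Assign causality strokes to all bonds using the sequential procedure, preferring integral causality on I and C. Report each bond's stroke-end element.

β2 stroke at Sf1  (Sf1 (Sf) sets flow on bond)
β4 stroke at Sf2  (Sf2: flow source, stroke at near end)
β0 stroke at J1  (C1 outputs effort q/C1)
β1 stroke at I1  (0-jn J1 has e-setter on 0)
β3 stroke at R1  (common-e at J1 fixed by 0)

bond 0 stroke at J1
bond 1 stroke at I1
bond 2 stroke at Sf1
bond 3 stroke at R1
bond 4 stroke at Sf2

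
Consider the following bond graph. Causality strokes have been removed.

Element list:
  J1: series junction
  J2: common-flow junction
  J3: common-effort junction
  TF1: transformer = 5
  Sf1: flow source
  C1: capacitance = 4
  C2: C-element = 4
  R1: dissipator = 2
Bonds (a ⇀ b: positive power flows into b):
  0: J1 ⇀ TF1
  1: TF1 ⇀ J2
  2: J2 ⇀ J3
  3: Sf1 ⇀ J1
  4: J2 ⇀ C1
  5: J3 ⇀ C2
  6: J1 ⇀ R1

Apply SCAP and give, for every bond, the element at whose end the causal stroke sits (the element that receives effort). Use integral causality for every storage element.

β3 |Sf1  (Sf1 (Sf) sets flow on bond)
β0 |J1  (common-f at J1 fixed by 3)
β6 |J1  (J1: bond 3 brought flow, rest push out)
β1 |TF1  (TF1 one-in-one-out from 0)
β2 |J2  (J2: bond 1 brought flow, rest push out)
β4 |J2  (common-f at J2 fixed by 1)
β5 |J3  (only one effort-in slot at J3)

bond 0 stroke at J1
bond 1 stroke at TF1
bond 2 stroke at J2
bond 3 stroke at Sf1
bond 4 stroke at J2
bond 5 stroke at J3
bond 6 stroke at J1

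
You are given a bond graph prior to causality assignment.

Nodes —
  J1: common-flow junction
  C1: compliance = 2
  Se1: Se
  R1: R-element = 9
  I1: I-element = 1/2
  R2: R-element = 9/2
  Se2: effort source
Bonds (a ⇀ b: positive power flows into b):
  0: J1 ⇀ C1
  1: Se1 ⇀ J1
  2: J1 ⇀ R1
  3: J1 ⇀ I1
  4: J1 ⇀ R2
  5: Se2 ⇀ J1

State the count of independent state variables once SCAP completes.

2  (C1, I1 all integral)

bond 1 |J1  (Se1 fixes effort; stroke away)
bond 5 |J1  (source Se2 imposes e)
bond 0 |J1  (prefer integral on C1)
bond 3 |I1  (I1 outputs flow p/I1)
bond 2 |J1  (common-f at J1 fixed by 3)
bond 4 |J1  (common-f at J1 fixed by 3)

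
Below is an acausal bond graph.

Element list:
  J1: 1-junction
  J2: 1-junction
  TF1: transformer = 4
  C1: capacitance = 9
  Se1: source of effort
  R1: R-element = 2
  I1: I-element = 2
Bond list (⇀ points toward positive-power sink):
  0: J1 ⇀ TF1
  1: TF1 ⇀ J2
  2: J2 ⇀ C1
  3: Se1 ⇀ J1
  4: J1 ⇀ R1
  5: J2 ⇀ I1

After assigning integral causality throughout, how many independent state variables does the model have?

bond 3 →J1  (Se1: effort source, stroke at far end)
bond 2 →J2  (C1: C, integral causality)
bond 5 →I1  (I1: I, integral causality)
bond 1 →J2  (J2 flow already set via bond 5)
bond 0 →TF1  (TF1 one-in-one-out from 1)
bond 4 →J1  (common-f at J1 fixed by 0)

2  (C1, I1 all integral)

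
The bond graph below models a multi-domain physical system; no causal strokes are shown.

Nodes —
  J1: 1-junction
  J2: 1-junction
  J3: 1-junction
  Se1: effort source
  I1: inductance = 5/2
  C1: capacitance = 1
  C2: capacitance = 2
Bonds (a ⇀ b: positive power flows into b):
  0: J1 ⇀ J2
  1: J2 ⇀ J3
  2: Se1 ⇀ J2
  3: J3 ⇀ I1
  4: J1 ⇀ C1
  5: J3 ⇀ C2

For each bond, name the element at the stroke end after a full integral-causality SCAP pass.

β0 →J2
β1 →J3
β2 →J2
β3 →I1
β4 →J1
β5 →J3

β2 |J2  (Se1 (Se) sets effort on bond)
β3 |I1  (I1 outputs flow p/I1)
β1 |J3  (J3 flow already set via bond 3)
β5 |J3  (J3 flow already set via bond 3)
β0 |J2  (common-f at J2 fixed by 1)
β4 |J1  (common-f at J1 fixed by 0)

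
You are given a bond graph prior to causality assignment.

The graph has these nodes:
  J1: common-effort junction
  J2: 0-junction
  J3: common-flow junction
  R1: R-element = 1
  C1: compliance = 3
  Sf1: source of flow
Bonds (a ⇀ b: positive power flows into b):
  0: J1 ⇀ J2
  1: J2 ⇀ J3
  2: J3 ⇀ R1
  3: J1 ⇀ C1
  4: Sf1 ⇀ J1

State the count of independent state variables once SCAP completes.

#4 stroke→Sf1  (Sf1 (Sf) sets flow on bond)
#3 stroke→J1  (C1: C, integral causality)
#0 stroke→J2  (0-jn J1 has e-setter on 3)
#1 stroke→J3  (common-e at J2 fixed by 0)
#2 stroke→R1  (J3 needs exactly one f-in)

1  (C1 all integral)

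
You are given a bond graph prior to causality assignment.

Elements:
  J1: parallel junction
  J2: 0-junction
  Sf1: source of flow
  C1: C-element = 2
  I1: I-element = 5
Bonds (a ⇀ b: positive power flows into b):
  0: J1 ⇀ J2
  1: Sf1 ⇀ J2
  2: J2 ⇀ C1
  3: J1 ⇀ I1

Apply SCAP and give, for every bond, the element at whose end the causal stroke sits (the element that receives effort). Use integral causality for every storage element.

b1 stroke→Sf1  (Sf1: flow source, stroke at near end)
b2 stroke→J2  (C1 outputs effort q/C1)
b0 stroke→J1  (J2 effort already set via bond 2)
b3 stroke→I1  (J1 effort already set via bond 0)

β0 stroke→J1
β1 stroke→Sf1
β2 stroke→J2
β3 stroke→I1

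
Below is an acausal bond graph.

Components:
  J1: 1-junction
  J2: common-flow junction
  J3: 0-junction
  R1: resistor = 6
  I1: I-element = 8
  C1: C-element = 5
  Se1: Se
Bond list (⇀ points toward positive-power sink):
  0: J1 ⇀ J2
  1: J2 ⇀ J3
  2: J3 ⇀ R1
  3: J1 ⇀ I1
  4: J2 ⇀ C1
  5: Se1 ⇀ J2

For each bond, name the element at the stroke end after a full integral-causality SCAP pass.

β5 stroke→J2  (Se1: effort source, stroke at far end)
β3 stroke→I1  (I1 outputs flow p/I1)
β0 stroke→J1  (J1: bond 3 brought flow, rest push out)
β1 stroke→J2  (J2: bond 0 brought flow, rest push out)
β4 stroke→J2  (common-f at J2 fixed by 0)
β2 stroke→J3  (J3: last free bond brings effort in)

bond 0 stroke→J1
bond 1 stroke→J2
bond 2 stroke→J3
bond 3 stroke→I1
bond 4 stroke→J2
bond 5 stroke→J2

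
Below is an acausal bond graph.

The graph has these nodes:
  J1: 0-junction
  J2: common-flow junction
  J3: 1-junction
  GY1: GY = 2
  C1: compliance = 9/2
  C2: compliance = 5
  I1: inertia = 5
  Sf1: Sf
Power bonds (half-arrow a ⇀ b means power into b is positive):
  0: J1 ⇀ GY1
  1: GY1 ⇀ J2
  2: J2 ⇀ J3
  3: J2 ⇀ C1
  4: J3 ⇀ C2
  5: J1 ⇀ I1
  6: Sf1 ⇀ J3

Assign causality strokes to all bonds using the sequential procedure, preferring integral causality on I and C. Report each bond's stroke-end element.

b6 |Sf1  (source Sf1 imposes f)
b2 |J3  (J3: bond 6 brought flow, rest push out)
b4 |J3  (J3: bond 6 brought flow, rest push out)
b1 |J2  (J2 flow already set via bond 2)
b3 |J2  (1-jn J2 has f-setter on 2)
b0 |J1  (GY1: gyrator matches bond 1)
b5 |I1  (J1: bond 0 brought effort, rest push out)

bond 0 |J1
bond 1 |J2
bond 2 |J3
bond 3 |J2
bond 4 |J3
bond 5 |I1
bond 6 |Sf1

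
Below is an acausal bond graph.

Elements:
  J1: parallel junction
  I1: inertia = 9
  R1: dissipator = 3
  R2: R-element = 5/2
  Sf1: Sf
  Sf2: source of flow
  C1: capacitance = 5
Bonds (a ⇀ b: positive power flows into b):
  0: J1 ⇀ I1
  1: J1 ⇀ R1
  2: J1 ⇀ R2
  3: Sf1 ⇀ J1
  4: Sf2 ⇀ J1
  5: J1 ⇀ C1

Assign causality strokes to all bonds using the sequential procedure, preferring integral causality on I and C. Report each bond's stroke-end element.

#0 |I1
#1 |R1
#2 |R2
#3 |Sf1
#4 |Sf2
#5 |J1

β3 stroke→Sf1  (Sf1: flow source, stroke at near end)
β4 stroke→Sf2  (Sf2 fixes flow; stroke at Sf2)
β0 stroke→I1  (prefer integral on I1)
β5 stroke→J1  (C1: C, integral causality)
β1 stroke→R1  (0-jn J1 has e-setter on 5)
β2 stroke→R2  (J1 effort already set via bond 5)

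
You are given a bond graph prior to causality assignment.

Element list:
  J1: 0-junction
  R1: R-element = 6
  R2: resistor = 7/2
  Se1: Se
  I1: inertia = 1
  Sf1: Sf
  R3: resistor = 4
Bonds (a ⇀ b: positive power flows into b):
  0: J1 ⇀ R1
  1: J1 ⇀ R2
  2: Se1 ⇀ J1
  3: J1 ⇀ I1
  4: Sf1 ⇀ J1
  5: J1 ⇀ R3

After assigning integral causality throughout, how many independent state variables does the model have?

#2 →J1  (Se1 (Se) sets effort on bond)
#4 →Sf1  (Sf1 (Sf) sets flow on bond)
#0 →R1  (0-jn J1 has e-setter on 2)
#1 →R2  (J1 effort already set via bond 2)
#3 →I1  (common-e at J1 fixed by 2)
#5 →R3  (0-jn J1 has e-setter on 2)

1  (I1 all integral)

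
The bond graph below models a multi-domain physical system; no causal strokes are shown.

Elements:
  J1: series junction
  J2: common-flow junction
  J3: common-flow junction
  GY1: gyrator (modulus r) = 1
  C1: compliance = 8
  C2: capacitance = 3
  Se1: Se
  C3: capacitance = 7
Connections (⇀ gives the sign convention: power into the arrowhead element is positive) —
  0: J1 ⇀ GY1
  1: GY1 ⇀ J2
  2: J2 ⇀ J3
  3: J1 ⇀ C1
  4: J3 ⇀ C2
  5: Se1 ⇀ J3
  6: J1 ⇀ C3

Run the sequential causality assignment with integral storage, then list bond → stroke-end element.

#5 stroke→J3  (Se1: effort source, stroke at far end)
#3 stroke→J1  (prefer integral on C1)
#4 stroke→J3  (C2 outputs effort q/C2)
#2 stroke→J2  (only one flow-in slot at J3)
#1 stroke→GY1  (closing 1-jn rule on J2)
#0 stroke→GY1  (GY1 both-in/both-out from 1)
#6 stroke→J1  (J1: bond 0 brought flow, rest push out)

β0 stroke at GY1
β1 stroke at GY1
β2 stroke at J2
β3 stroke at J1
β4 stroke at J3
β5 stroke at J3
β6 stroke at J1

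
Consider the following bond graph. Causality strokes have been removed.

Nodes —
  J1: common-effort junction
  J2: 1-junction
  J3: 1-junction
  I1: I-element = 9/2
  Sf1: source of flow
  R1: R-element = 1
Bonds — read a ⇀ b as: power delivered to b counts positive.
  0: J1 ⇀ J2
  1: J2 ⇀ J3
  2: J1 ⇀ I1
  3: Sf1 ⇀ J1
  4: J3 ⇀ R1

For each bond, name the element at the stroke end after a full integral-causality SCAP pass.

β0 stroke→J1
β1 stroke→J2
β2 stroke→I1
β3 stroke→Sf1
β4 stroke→J3

b3 stroke at Sf1  (Sf1 (Sf) sets flow on bond)
b2 stroke at I1  (I1: I, integral causality)
b0 stroke at J1  (J1: last free bond brings effort in)
b1 stroke at J2  (J2: bond 0 brought flow, rest push out)
b4 stroke at J3  (common-f at J3 fixed by 1)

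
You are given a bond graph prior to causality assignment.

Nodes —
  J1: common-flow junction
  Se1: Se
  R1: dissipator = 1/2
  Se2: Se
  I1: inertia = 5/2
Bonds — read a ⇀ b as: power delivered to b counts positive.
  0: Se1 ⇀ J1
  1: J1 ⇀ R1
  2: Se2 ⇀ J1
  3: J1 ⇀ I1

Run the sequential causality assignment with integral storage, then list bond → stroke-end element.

#0 |J1
#1 |J1
#2 |J1
#3 |I1

β0 stroke at J1  (Se1 (Se) sets effort on bond)
β2 stroke at J1  (source Se2 imposes e)
β3 stroke at I1  (I1 outputs flow p/I1)
β1 stroke at J1  (J1: bond 3 brought flow, rest push out)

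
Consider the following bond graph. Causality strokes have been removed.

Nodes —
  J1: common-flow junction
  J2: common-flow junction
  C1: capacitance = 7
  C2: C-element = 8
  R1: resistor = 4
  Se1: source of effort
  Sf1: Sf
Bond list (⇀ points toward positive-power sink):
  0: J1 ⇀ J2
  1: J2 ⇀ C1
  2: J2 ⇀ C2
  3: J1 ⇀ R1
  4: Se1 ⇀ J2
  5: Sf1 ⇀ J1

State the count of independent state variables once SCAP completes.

β4 stroke at J2  (Se1 fixes effort; stroke away)
β5 stroke at Sf1  (Sf1 (Sf) sets flow on bond)
β0 stroke at J1  (1-jn J1 has f-setter on 5)
β3 stroke at J1  (J1 flow already set via bond 5)
β1 stroke at J2  (1-jn J2 has f-setter on 0)
β2 stroke at J2  (J2: bond 0 brought flow, rest push out)

2  (C1, C2 all integral)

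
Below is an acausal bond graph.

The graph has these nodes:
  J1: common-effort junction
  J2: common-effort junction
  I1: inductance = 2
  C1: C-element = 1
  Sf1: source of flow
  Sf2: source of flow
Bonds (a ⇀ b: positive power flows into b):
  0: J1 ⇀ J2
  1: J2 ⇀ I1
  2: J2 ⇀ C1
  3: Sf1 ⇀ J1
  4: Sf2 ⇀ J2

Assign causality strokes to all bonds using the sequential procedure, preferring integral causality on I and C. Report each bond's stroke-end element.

b0 stroke→J1
b1 stroke→I1
b2 stroke→J2
b3 stroke→Sf1
b4 stroke→Sf2

#3 stroke at Sf1  (Sf1 fixes flow; stroke at Sf1)
#4 stroke at Sf2  (source Sf2 imposes f)
#0 stroke at J1  (only one effort-in slot at J1)
#1 stroke at I1  (prefer integral on I1)
#2 stroke at J2  (closing 0-jn rule on J2)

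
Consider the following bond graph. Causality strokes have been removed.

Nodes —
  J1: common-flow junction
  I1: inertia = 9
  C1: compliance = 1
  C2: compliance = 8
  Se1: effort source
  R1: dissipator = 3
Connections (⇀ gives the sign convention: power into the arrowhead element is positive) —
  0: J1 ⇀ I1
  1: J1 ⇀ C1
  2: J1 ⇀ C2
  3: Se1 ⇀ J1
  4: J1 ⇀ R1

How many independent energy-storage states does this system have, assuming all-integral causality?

β3 →J1  (source Se1 imposes e)
β0 →I1  (prefer integral on I1)
β1 →J1  (J1: bond 0 brought flow, rest push out)
β2 →J1  (common-f at J1 fixed by 0)
β4 →J1  (1-jn J1 has f-setter on 0)

3  (C1, C2, I1 all integral)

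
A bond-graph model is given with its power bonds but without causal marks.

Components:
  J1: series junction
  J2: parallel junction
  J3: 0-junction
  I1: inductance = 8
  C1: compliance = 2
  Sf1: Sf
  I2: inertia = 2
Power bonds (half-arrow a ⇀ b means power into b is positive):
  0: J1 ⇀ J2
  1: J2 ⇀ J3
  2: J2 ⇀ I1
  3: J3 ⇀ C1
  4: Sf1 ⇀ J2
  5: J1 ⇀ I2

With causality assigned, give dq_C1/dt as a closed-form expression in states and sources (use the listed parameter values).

dq_C1/dt = F_Sf1 - p_I1/8 + p_I2/2

β4 stroke→Sf1  (Sf1: flow source, stroke at near end)
β2 stroke→I1  (I1: I, integral causality)
β3 stroke→J3  (C1: C, integral causality)
β1 stroke→J2  (J3: bond 3 brought effort, rest push out)
β0 stroke→J1  (J2: bond 1 brought effort, rest push out)
β5 stroke→I2  (closing 1-jn rule on J1)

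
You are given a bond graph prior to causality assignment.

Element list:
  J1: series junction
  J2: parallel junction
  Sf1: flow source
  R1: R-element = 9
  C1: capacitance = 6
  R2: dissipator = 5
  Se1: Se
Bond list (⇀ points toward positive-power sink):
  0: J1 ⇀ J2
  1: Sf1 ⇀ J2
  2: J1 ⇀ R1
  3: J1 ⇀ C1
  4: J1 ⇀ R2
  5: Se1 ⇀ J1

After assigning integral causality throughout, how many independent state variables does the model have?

β1 |Sf1  (source Sf1 imposes f)
β5 |J1  (source Se1 imposes e)
β0 |J2  (J2 needs exactly one e-in)
β2 |J1  (J1: bond 0 brought flow, rest push out)
β3 |J1  (J1: bond 0 brought flow, rest push out)
β4 |J1  (1-jn J1 has f-setter on 0)

1  (C1 all integral)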